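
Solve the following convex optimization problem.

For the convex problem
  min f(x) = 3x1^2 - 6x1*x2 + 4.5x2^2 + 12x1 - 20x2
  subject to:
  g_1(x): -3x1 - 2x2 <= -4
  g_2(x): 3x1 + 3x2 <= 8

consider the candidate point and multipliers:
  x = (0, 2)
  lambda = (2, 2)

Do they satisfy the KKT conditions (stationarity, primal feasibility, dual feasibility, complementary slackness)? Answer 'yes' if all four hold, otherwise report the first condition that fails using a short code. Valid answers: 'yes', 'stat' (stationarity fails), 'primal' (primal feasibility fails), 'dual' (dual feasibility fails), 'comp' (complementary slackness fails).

Gradient of f: grad f(x) = Q x + c = (0, -2)
Constraint values g_i(x) = a_i^T x - b_i:
  g_1((0, 2)) = 0
  g_2((0, 2)) = -2
Stationarity residual: grad f(x) + sum_i lambda_i a_i = (0, 0)
  -> stationarity OK
Primal feasibility (all g_i <= 0): OK
Dual feasibility (all lambda_i >= 0): OK
Complementary slackness (lambda_i * g_i(x) = 0 for all i): FAILS

Verdict: the first failing condition is complementary_slackness -> comp.

comp


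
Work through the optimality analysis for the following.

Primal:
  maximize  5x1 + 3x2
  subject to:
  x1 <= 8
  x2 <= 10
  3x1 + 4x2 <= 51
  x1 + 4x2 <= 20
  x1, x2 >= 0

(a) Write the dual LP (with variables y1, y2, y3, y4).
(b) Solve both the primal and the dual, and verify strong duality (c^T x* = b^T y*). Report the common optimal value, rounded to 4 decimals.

The standard primal-dual pair for 'max c^T x s.t. A x <= b, x >= 0' is:
  Dual:  min b^T y  s.t.  A^T y >= c,  y >= 0.

So the dual LP is:
  minimize  8y1 + 10y2 + 51y3 + 20y4
  subject to:
    y1 + 3y3 + y4 >= 5
    y2 + 4y3 + 4y4 >= 3
    y1, y2, y3, y4 >= 0

Solving the primal: x* = (8, 3).
  primal value c^T x* = 49.
Solving the dual: y* = (4.25, 0, 0, 0.75).
  dual value b^T y* = 49.
Strong duality: c^T x* = b^T y*. Confirmed.

49


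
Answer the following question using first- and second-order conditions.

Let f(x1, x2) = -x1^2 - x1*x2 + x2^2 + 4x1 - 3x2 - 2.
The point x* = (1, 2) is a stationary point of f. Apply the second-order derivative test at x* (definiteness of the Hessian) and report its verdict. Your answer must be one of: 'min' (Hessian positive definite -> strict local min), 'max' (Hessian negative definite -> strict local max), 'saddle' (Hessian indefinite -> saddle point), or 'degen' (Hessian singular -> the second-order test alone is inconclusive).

Compute the Hessian H = grad^2 f:
  H = [[-2, -1], [-1, 2]]
Verify stationarity: grad f(x*) = H x* + g = (0, 0).
Eigenvalues of H: -2.2361, 2.2361.
Eigenvalues have mixed signs, so H is indefinite -> x* is a saddle point.

saddle


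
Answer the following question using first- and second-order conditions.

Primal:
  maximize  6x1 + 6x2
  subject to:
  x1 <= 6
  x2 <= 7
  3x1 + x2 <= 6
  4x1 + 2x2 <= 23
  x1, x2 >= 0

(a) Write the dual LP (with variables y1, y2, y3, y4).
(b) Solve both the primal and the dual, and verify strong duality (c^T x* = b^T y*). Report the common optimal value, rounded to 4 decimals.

The standard primal-dual pair for 'max c^T x s.t. A x <= b, x >= 0' is:
  Dual:  min b^T y  s.t.  A^T y >= c,  y >= 0.

So the dual LP is:
  minimize  6y1 + 7y2 + 6y3 + 23y4
  subject to:
    y1 + 3y3 + 4y4 >= 6
    y2 + y3 + 2y4 >= 6
    y1, y2, y3, y4 >= 0

Solving the primal: x* = (0, 6).
  primal value c^T x* = 36.
Solving the dual: y* = (0, 0, 6, 0).
  dual value b^T y* = 36.
Strong duality: c^T x* = b^T y*. Confirmed.

36


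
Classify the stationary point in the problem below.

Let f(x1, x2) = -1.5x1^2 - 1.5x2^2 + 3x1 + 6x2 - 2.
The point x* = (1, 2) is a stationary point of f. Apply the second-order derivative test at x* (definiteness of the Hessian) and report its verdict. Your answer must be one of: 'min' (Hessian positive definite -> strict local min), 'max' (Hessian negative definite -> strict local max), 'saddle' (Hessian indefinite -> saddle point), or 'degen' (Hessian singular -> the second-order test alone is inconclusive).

Compute the Hessian H = grad^2 f:
  H = [[-3, 0], [0, -3]]
Verify stationarity: grad f(x*) = H x* + g = (0, 0).
Eigenvalues of H: -3, -3.
Both eigenvalues < 0, so H is negative definite -> x* is a strict local max.

max


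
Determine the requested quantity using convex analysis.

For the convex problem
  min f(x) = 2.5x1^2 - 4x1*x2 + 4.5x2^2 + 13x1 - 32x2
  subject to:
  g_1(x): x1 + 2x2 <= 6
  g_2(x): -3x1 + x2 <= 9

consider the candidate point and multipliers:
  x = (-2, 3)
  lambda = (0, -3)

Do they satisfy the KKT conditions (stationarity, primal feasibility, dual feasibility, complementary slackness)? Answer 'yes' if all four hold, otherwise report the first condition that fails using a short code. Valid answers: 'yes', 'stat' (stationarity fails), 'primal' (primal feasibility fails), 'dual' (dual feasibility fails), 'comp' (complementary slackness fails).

Gradient of f: grad f(x) = Q x + c = (-9, 3)
Constraint values g_i(x) = a_i^T x - b_i:
  g_1((-2, 3)) = -2
  g_2((-2, 3)) = 0
Stationarity residual: grad f(x) + sum_i lambda_i a_i = (0, 0)
  -> stationarity OK
Primal feasibility (all g_i <= 0): OK
Dual feasibility (all lambda_i >= 0): FAILS
Complementary slackness (lambda_i * g_i(x) = 0 for all i): OK

Verdict: the first failing condition is dual_feasibility -> dual.

dual


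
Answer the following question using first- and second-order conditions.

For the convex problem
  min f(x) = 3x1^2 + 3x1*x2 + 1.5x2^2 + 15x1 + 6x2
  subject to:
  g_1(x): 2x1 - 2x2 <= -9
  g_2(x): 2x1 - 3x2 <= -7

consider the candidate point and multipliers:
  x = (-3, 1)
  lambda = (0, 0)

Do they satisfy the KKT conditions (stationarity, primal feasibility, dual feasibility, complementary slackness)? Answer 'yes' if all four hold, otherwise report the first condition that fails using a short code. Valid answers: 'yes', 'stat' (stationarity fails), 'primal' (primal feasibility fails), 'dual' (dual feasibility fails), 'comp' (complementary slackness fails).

Gradient of f: grad f(x) = Q x + c = (0, 0)
Constraint values g_i(x) = a_i^T x - b_i:
  g_1((-3, 1)) = 1
  g_2((-3, 1)) = -2
Stationarity residual: grad f(x) + sum_i lambda_i a_i = (0, 0)
  -> stationarity OK
Primal feasibility (all g_i <= 0): FAILS
Dual feasibility (all lambda_i >= 0): OK
Complementary slackness (lambda_i * g_i(x) = 0 for all i): OK

Verdict: the first failing condition is primal_feasibility -> primal.

primal


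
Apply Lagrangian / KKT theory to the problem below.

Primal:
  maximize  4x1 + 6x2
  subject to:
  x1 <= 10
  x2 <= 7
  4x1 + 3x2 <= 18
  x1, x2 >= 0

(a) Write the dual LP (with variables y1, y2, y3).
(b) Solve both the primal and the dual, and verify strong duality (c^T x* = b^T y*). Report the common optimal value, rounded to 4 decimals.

The standard primal-dual pair for 'max c^T x s.t. A x <= b, x >= 0' is:
  Dual:  min b^T y  s.t.  A^T y >= c,  y >= 0.

So the dual LP is:
  minimize  10y1 + 7y2 + 18y3
  subject to:
    y1 + 4y3 >= 4
    y2 + 3y3 >= 6
    y1, y2, y3 >= 0

Solving the primal: x* = (0, 6).
  primal value c^T x* = 36.
Solving the dual: y* = (0, 0, 2).
  dual value b^T y* = 36.
Strong duality: c^T x* = b^T y*. Confirmed.

36


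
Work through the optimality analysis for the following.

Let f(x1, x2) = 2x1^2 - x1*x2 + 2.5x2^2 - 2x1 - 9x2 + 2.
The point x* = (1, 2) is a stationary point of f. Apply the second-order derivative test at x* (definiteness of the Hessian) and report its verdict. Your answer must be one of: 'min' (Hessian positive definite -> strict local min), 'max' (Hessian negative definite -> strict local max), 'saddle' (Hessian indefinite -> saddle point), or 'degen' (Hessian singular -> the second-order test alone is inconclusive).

Compute the Hessian H = grad^2 f:
  H = [[4, -1], [-1, 5]]
Verify stationarity: grad f(x*) = H x* + g = (0, 0).
Eigenvalues of H: 3.382, 5.618.
Both eigenvalues > 0, so H is positive definite -> x* is a strict local min.

min


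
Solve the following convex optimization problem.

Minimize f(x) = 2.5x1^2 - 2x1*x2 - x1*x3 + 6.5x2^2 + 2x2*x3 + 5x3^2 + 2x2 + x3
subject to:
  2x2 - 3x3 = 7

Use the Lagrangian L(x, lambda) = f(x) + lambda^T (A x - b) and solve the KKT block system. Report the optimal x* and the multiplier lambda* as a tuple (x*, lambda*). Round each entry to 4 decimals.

Form the Lagrangian:
  L(x, lambda) = (1/2) x^T Q x + c^T x + lambda^T (A x - b)
Stationarity (grad_x L = 0): Q x + c + A^T lambda = 0.
Primal feasibility: A x = b.

This gives the KKT block system:
  [ Q   A^T ] [ x     ]   [-c ]
  [ A    0  ] [ lambda ] = [ b ]

Solving the linear system:
  x*      = (-0.0012, 0.8728, -1.7515)
  lambda* = (-4.9227)
  f(x*)   = 17.2265

x* = (-0.0012, 0.8728, -1.7515), lambda* = (-4.9227)


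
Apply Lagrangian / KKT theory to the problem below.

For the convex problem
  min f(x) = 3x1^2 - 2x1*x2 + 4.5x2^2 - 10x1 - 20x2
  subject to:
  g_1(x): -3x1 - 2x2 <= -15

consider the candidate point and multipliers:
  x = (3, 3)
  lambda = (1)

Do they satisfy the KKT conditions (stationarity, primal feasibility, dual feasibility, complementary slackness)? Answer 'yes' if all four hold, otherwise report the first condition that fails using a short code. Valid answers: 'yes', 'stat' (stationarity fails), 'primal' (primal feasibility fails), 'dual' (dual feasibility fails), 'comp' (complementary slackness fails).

Gradient of f: grad f(x) = Q x + c = (2, 1)
Constraint values g_i(x) = a_i^T x - b_i:
  g_1((3, 3)) = 0
Stationarity residual: grad f(x) + sum_i lambda_i a_i = (-1, -1)
  -> stationarity FAILS
Primal feasibility (all g_i <= 0): OK
Dual feasibility (all lambda_i >= 0): OK
Complementary slackness (lambda_i * g_i(x) = 0 for all i): OK

Verdict: the first failing condition is stationarity -> stat.

stat


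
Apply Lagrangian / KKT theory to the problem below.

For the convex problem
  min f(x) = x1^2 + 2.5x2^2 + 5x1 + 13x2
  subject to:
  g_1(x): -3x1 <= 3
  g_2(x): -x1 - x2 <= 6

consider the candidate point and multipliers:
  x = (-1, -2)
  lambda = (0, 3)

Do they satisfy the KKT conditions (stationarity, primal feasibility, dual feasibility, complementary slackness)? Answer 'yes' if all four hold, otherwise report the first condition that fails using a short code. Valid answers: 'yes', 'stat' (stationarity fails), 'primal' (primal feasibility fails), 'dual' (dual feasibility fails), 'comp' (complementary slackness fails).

Gradient of f: grad f(x) = Q x + c = (3, 3)
Constraint values g_i(x) = a_i^T x - b_i:
  g_1((-1, -2)) = 0
  g_2((-1, -2)) = -3
Stationarity residual: grad f(x) + sum_i lambda_i a_i = (0, 0)
  -> stationarity OK
Primal feasibility (all g_i <= 0): OK
Dual feasibility (all lambda_i >= 0): OK
Complementary slackness (lambda_i * g_i(x) = 0 for all i): FAILS

Verdict: the first failing condition is complementary_slackness -> comp.

comp


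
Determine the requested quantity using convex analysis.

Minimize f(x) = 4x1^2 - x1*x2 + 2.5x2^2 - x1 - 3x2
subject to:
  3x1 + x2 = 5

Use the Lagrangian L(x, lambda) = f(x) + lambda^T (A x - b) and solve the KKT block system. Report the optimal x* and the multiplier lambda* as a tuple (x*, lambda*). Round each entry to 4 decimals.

Form the Lagrangian:
  L(x, lambda) = (1/2) x^T Q x + c^T x + lambda^T (A x - b)
Stationarity (grad_x L = 0): Q x + c + A^T lambda = 0.
Primal feasibility: A x = b.

This gives the KKT block system:
  [ Q   A^T ] [ x     ]   [-c ]
  [ A    0  ] [ lambda ] = [ b ]

Solving the linear system:
  x*      = (1.2203, 1.339)
  lambda* = (-2.4746)
  f(x*)   = 3.5678

x* = (1.2203, 1.339), lambda* = (-2.4746)


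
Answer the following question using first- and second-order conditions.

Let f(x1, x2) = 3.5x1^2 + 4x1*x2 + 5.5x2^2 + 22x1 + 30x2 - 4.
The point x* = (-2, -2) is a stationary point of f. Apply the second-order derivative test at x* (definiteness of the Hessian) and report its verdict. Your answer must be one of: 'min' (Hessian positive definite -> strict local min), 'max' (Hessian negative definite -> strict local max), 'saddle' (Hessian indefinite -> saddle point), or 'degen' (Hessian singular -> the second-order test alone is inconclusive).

Compute the Hessian H = grad^2 f:
  H = [[7, 4], [4, 11]]
Verify stationarity: grad f(x*) = H x* + g = (0, 0).
Eigenvalues of H: 4.5279, 13.4721.
Both eigenvalues > 0, so H is positive definite -> x* is a strict local min.

min


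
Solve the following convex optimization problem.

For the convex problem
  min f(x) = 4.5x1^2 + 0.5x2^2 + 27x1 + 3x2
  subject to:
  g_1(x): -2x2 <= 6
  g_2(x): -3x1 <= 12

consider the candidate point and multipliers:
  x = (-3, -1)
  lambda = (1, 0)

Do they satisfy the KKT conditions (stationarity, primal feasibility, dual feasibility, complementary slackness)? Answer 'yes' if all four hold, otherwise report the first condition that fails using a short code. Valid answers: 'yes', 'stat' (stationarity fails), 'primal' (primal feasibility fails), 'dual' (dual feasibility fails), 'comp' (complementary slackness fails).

Gradient of f: grad f(x) = Q x + c = (0, 2)
Constraint values g_i(x) = a_i^T x - b_i:
  g_1((-3, -1)) = -4
  g_2((-3, -1)) = -3
Stationarity residual: grad f(x) + sum_i lambda_i a_i = (0, 0)
  -> stationarity OK
Primal feasibility (all g_i <= 0): OK
Dual feasibility (all lambda_i >= 0): OK
Complementary slackness (lambda_i * g_i(x) = 0 for all i): FAILS

Verdict: the first failing condition is complementary_slackness -> comp.

comp


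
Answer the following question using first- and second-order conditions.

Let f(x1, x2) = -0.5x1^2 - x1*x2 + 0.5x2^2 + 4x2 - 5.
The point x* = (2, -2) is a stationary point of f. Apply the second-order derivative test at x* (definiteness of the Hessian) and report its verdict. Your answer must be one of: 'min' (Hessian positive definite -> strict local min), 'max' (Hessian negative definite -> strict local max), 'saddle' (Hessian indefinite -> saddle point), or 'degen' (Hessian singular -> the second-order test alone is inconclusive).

Compute the Hessian H = grad^2 f:
  H = [[-1, -1], [-1, 1]]
Verify stationarity: grad f(x*) = H x* + g = (0, 0).
Eigenvalues of H: -1.4142, 1.4142.
Eigenvalues have mixed signs, so H is indefinite -> x* is a saddle point.

saddle


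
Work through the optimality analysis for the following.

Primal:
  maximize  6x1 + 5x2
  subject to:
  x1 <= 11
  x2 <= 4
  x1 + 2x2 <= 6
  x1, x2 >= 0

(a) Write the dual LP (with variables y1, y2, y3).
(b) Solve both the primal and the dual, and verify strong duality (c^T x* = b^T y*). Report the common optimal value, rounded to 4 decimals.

The standard primal-dual pair for 'max c^T x s.t. A x <= b, x >= 0' is:
  Dual:  min b^T y  s.t.  A^T y >= c,  y >= 0.

So the dual LP is:
  minimize  11y1 + 4y2 + 6y3
  subject to:
    y1 + y3 >= 6
    y2 + 2y3 >= 5
    y1, y2, y3 >= 0

Solving the primal: x* = (6, 0).
  primal value c^T x* = 36.
Solving the dual: y* = (0, 0, 6).
  dual value b^T y* = 36.
Strong duality: c^T x* = b^T y*. Confirmed.

36


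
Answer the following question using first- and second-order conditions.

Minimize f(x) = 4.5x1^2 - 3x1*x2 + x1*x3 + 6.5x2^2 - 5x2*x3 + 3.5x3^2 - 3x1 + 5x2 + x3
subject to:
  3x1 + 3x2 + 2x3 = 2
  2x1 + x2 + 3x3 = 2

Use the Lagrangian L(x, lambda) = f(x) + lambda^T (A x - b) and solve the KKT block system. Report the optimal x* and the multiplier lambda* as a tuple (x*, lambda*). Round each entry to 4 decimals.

Form the Lagrangian:
  L(x, lambda) = (1/2) x^T Q x + c^T x + lambda^T (A x - b)
Stationarity (grad_x L = 0): Q x + c + A^T lambda = 0.
Primal feasibility: A x = b.

This gives the KKT block system:
  [ Q   A^T ] [ x     ]   [-c ]
  [ A    0  ] [ lambda ] = [ b ]

Solving the linear system:
  x*      = (0.5207, -0.0862, 0.3483)
  lambda* = (0.3802, -1.7166)
  f(x*)   = 0.5142

x* = (0.5207, -0.0862, 0.3483), lambda* = (0.3802, -1.7166)


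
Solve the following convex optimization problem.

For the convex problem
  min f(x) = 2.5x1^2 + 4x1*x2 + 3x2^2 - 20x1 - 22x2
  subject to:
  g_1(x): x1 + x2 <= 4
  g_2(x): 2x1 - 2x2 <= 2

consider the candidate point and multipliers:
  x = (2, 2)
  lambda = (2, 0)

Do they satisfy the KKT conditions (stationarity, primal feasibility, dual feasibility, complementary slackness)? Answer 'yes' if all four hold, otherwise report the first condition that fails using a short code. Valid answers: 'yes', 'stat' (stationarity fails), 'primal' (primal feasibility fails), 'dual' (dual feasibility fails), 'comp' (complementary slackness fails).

Gradient of f: grad f(x) = Q x + c = (-2, -2)
Constraint values g_i(x) = a_i^T x - b_i:
  g_1((2, 2)) = 0
  g_2((2, 2)) = -2
Stationarity residual: grad f(x) + sum_i lambda_i a_i = (0, 0)
  -> stationarity OK
Primal feasibility (all g_i <= 0): OK
Dual feasibility (all lambda_i >= 0): OK
Complementary slackness (lambda_i * g_i(x) = 0 for all i): OK

Verdict: yes, KKT holds.

yes


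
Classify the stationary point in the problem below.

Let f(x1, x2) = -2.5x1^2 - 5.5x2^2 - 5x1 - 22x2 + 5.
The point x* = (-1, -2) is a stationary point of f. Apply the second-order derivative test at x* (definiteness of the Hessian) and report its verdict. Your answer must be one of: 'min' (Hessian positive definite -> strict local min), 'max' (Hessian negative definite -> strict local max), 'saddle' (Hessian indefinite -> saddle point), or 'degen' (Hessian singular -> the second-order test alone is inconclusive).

Compute the Hessian H = grad^2 f:
  H = [[-5, 0], [0, -11]]
Verify stationarity: grad f(x*) = H x* + g = (0, 0).
Eigenvalues of H: -11, -5.
Both eigenvalues < 0, so H is negative definite -> x* is a strict local max.

max


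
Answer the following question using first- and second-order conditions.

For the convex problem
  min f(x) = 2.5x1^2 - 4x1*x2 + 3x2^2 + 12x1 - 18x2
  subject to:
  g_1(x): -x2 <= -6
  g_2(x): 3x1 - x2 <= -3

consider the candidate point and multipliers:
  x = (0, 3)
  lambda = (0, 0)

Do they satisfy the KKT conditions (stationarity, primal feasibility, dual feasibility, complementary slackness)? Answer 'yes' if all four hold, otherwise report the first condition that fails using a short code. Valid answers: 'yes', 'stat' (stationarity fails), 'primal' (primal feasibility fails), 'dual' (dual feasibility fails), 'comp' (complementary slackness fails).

Gradient of f: grad f(x) = Q x + c = (0, 0)
Constraint values g_i(x) = a_i^T x - b_i:
  g_1((0, 3)) = 3
  g_2((0, 3)) = 0
Stationarity residual: grad f(x) + sum_i lambda_i a_i = (0, 0)
  -> stationarity OK
Primal feasibility (all g_i <= 0): FAILS
Dual feasibility (all lambda_i >= 0): OK
Complementary slackness (lambda_i * g_i(x) = 0 for all i): OK

Verdict: the first failing condition is primal_feasibility -> primal.

primal


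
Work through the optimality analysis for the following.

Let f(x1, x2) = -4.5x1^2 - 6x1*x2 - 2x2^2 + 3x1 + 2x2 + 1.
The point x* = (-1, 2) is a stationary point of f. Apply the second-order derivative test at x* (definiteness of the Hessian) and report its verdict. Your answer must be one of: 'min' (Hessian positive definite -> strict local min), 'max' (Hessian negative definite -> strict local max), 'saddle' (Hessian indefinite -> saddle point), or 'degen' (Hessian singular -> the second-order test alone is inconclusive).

Compute the Hessian H = grad^2 f:
  H = [[-9, -6], [-6, -4]]
Verify stationarity: grad f(x*) = H x* + g = (0, 0).
Eigenvalues of H: -13, 0.
H has a zero eigenvalue (singular; negative semidefinite but not definite), so H is neither positive definite, negative definite, nor indefinite. The second-order test alone is inconclusive -> degen.
(Indeed, f is constant along the null direction of H through x*, so x* is not a strict local extremum.)

degen


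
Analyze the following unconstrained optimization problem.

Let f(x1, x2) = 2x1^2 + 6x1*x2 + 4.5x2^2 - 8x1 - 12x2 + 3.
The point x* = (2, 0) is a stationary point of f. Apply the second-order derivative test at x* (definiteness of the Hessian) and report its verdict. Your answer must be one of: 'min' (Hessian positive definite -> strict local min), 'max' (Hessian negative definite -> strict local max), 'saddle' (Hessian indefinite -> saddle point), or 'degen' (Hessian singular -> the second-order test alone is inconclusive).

Compute the Hessian H = grad^2 f:
  H = [[4, 6], [6, 9]]
Verify stationarity: grad f(x*) = H x* + g = (0, 0).
Eigenvalues of H: 0, 13.
H has a zero eigenvalue (singular; positive semidefinite but not definite), so H is neither positive definite, negative definite, nor indefinite. The second-order test alone is inconclusive -> degen.
(Indeed, f is constant along the null direction of H through x*, so x* is not a strict local extremum.)

degen


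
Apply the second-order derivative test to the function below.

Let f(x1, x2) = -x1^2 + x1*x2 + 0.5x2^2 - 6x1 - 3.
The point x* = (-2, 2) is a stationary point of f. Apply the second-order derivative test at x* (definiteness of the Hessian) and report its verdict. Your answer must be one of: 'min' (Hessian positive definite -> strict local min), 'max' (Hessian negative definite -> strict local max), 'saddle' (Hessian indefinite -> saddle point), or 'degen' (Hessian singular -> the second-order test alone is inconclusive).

Compute the Hessian H = grad^2 f:
  H = [[-2, 1], [1, 1]]
Verify stationarity: grad f(x*) = H x* + g = (0, 0).
Eigenvalues of H: -2.3028, 1.3028.
Eigenvalues have mixed signs, so H is indefinite -> x* is a saddle point.

saddle


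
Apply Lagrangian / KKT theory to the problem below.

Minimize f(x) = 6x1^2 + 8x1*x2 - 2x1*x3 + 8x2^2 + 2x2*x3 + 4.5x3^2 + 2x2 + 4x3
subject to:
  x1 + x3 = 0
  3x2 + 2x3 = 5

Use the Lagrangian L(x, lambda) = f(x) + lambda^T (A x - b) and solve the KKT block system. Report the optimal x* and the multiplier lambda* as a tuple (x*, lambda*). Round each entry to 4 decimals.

Form the Lagrangian:
  L(x, lambda) = (1/2) x^T Q x + c^T x + lambda^T (A x - b)
Stationarity (grad_x L = 0): Q x + c + A^T lambda = 0.
Primal feasibility: A x = b.

This gives the KKT block system:
  [ Q   A^T ] [ x     ]   [-c ]
  [ A    0  ] [ lambda ] = [ b ]

Solving the linear system:
  x*      = (-0.626, 1.2493, 0.626)
  lambda* = (-1.2299, -6.0776)
  f(x*)   = 17.6953

x* = (-0.626, 1.2493, 0.626), lambda* = (-1.2299, -6.0776)


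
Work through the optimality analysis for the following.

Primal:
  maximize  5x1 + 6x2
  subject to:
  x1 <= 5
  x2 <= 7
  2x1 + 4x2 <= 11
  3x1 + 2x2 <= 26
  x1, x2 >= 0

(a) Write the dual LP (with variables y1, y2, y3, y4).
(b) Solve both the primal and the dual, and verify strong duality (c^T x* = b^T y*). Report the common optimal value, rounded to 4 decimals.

The standard primal-dual pair for 'max c^T x s.t. A x <= b, x >= 0' is:
  Dual:  min b^T y  s.t.  A^T y >= c,  y >= 0.

So the dual LP is:
  minimize  5y1 + 7y2 + 11y3 + 26y4
  subject to:
    y1 + 2y3 + 3y4 >= 5
    y2 + 4y3 + 2y4 >= 6
    y1, y2, y3, y4 >= 0

Solving the primal: x* = (5, 0.25).
  primal value c^T x* = 26.5.
Solving the dual: y* = (2, 0, 1.5, 0).
  dual value b^T y* = 26.5.
Strong duality: c^T x* = b^T y*. Confirmed.

26.5


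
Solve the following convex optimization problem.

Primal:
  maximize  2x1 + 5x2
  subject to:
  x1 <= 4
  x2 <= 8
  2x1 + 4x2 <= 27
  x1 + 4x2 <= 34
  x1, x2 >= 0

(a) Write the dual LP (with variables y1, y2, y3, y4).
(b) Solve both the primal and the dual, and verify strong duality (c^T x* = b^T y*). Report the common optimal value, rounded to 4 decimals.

The standard primal-dual pair for 'max c^T x s.t. A x <= b, x >= 0' is:
  Dual:  min b^T y  s.t.  A^T y >= c,  y >= 0.

So the dual LP is:
  minimize  4y1 + 8y2 + 27y3 + 34y4
  subject to:
    y1 + 2y3 + y4 >= 2
    y2 + 4y3 + 4y4 >= 5
    y1, y2, y3, y4 >= 0

Solving the primal: x* = (0, 6.75).
  primal value c^T x* = 33.75.
Solving the dual: y* = (0, 0, 1.25, 0).
  dual value b^T y* = 33.75.
Strong duality: c^T x* = b^T y*. Confirmed.

33.75


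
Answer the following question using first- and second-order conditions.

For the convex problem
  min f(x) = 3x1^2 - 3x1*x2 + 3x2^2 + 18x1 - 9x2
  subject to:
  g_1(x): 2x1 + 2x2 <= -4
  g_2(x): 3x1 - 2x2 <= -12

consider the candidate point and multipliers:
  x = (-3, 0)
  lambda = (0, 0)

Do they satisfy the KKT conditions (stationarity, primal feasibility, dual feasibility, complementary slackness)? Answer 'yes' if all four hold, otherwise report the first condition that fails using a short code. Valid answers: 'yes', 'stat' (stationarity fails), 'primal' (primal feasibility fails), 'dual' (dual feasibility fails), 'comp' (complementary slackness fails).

Gradient of f: grad f(x) = Q x + c = (0, 0)
Constraint values g_i(x) = a_i^T x - b_i:
  g_1((-3, 0)) = -2
  g_2((-3, 0)) = 3
Stationarity residual: grad f(x) + sum_i lambda_i a_i = (0, 0)
  -> stationarity OK
Primal feasibility (all g_i <= 0): FAILS
Dual feasibility (all lambda_i >= 0): OK
Complementary slackness (lambda_i * g_i(x) = 0 for all i): OK

Verdict: the first failing condition is primal_feasibility -> primal.

primal


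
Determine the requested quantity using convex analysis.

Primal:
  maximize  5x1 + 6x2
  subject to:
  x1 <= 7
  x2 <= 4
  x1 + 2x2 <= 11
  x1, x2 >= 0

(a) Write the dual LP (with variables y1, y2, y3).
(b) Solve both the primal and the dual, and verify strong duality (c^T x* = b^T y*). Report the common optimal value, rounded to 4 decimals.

The standard primal-dual pair for 'max c^T x s.t. A x <= b, x >= 0' is:
  Dual:  min b^T y  s.t.  A^T y >= c,  y >= 0.

So the dual LP is:
  minimize  7y1 + 4y2 + 11y3
  subject to:
    y1 + y3 >= 5
    y2 + 2y3 >= 6
    y1, y2, y3 >= 0

Solving the primal: x* = (7, 2).
  primal value c^T x* = 47.
Solving the dual: y* = (2, 0, 3).
  dual value b^T y* = 47.
Strong duality: c^T x* = b^T y*. Confirmed.

47


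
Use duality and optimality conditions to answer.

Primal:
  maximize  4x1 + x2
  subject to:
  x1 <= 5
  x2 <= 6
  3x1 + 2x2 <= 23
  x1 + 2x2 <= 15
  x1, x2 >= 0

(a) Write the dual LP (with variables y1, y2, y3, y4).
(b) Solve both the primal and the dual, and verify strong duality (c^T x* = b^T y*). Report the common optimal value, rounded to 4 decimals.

The standard primal-dual pair for 'max c^T x s.t. A x <= b, x >= 0' is:
  Dual:  min b^T y  s.t.  A^T y >= c,  y >= 0.

So the dual LP is:
  minimize  5y1 + 6y2 + 23y3 + 15y4
  subject to:
    y1 + 3y3 + y4 >= 4
    y2 + 2y3 + 2y4 >= 1
    y1, y2, y3, y4 >= 0

Solving the primal: x* = (5, 4).
  primal value c^T x* = 24.
Solving the dual: y* = (2.5, 0, 0.5, 0).
  dual value b^T y* = 24.
Strong duality: c^T x* = b^T y*. Confirmed.

24


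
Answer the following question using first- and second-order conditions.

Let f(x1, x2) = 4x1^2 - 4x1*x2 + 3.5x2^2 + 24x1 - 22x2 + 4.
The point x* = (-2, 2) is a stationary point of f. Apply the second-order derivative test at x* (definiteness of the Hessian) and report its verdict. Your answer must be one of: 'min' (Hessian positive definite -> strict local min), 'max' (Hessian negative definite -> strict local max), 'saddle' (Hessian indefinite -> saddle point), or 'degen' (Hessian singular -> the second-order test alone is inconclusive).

Compute the Hessian H = grad^2 f:
  H = [[8, -4], [-4, 7]]
Verify stationarity: grad f(x*) = H x* + g = (0, 0).
Eigenvalues of H: 3.4689, 11.5311.
Both eigenvalues > 0, so H is positive definite -> x* is a strict local min.

min


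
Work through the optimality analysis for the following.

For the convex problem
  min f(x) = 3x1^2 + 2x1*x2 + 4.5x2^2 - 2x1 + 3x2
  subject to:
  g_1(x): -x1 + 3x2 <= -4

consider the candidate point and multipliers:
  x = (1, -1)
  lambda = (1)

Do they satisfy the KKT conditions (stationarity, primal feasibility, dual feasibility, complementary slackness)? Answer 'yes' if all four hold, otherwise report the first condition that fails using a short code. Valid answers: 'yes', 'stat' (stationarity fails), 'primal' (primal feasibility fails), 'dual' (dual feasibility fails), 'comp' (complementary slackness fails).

Gradient of f: grad f(x) = Q x + c = (2, -4)
Constraint values g_i(x) = a_i^T x - b_i:
  g_1((1, -1)) = 0
Stationarity residual: grad f(x) + sum_i lambda_i a_i = (1, -1)
  -> stationarity FAILS
Primal feasibility (all g_i <= 0): OK
Dual feasibility (all lambda_i >= 0): OK
Complementary slackness (lambda_i * g_i(x) = 0 for all i): OK

Verdict: the first failing condition is stationarity -> stat.

stat


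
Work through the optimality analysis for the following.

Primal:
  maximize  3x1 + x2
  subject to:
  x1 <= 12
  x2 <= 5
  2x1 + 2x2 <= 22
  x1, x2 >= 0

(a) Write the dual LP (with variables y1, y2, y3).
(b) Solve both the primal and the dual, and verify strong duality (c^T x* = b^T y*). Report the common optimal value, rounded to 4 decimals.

The standard primal-dual pair for 'max c^T x s.t. A x <= b, x >= 0' is:
  Dual:  min b^T y  s.t.  A^T y >= c,  y >= 0.

So the dual LP is:
  minimize  12y1 + 5y2 + 22y3
  subject to:
    y1 + 2y3 >= 3
    y2 + 2y3 >= 1
    y1, y2, y3 >= 0

Solving the primal: x* = (11, 0).
  primal value c^T x* = 33.
Solving the dual: y* = (0, 0, 1.5).
  dual value b^T y* = 33.
Strong duality: c^T x* = b^T y*. Confirmed.

33


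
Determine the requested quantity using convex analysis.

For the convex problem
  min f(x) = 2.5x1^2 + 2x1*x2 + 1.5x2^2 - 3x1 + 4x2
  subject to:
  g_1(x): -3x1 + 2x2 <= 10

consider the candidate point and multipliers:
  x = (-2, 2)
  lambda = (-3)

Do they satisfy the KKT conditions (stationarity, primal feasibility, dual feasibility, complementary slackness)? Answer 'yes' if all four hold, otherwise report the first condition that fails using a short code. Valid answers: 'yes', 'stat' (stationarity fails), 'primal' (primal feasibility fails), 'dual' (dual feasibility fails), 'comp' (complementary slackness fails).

Gradient of f: grad f(x) = Q x + c = (-9, 6)
Constraint values g_i(x) = a_i^T x - b_i:
  g_1((-2, 2)) = 0
Stationarity residual: grad f(x) + sum_i lambda_i a_i = (0, 0)
  -> stationarity OK
Primal feasibility (all g_i <= 0): OK
Dual feasibility (all lambda_i >= 0): FAILS
Complementary slackness (lambda_i * g_i(x) = 0 for all i): OK

Verdict: the first failing condition is dual_feasibility -> dual.

dual


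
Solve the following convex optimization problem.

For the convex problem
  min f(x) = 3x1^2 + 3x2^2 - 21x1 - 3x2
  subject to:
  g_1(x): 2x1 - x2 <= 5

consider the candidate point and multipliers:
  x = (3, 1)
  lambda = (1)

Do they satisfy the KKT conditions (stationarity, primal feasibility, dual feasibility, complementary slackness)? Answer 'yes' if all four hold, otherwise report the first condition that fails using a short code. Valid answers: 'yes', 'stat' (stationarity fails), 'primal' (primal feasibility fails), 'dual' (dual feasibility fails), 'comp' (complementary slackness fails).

Gradient of f: grad f(x) = Q x + c = (-3, 3)
Constraint values g_i(x) = a_i^T x - b_i:
  g_1((3, 1)) = 0
Stationarity residual: grad f(x) + sum_i lambda_i a_i = (-1, 2)
  -> stationarity FAILS
Primal feasibility (all g_i <= 0): OK
Dual feasibility (all lambda_i >= 0): OK
Complementary slackness (lambda_i * g_i(x) = 0 for all i): OK

Verdict: the first failing condition is stationarity -> stat.

stat


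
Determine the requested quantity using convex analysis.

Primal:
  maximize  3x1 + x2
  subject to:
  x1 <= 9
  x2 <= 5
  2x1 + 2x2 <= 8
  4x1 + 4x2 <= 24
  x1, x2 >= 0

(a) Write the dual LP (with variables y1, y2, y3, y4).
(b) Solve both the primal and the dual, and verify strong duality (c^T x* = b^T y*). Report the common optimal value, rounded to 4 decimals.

The standard primal-dual pair for 'max c^T x s.t. A x <= b, x >= 0' is:
  Dual:  min b^T y  s.t.  A^T y >= c,  y >= 0.

So the dual LP is:
  minimize  9y1 + 5y2 + 8y3 + 24y4
  subject to:
    y1 + 2y3 + 4y4 >= 3
    y2 + 2y3 + 4y4 >= 1
    y1, y2, y3, y4 >= 0

Solving the primal: x* = (4, 0).
  primal value c^T x* = 12.
Solving the dual: y* = (0, 0, 1.5, 0).
  dual value b^T y* = 12.
Strong duality: c^T x* = b^T y*. Confirmed.

12


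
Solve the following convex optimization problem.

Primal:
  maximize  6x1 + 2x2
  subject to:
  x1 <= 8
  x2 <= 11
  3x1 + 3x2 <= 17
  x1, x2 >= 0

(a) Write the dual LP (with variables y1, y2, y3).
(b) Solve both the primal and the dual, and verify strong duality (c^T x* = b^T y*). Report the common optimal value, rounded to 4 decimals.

The standard primal-dual pair for 'max c^T x s.t. A x <= b, x >= 0' is:
  Dual:  min b^T y  s.t.  A^T y >= c,  y >= 0.

So the dual LP is:
  minimize  8y1 + 11y2 + 17y3
  subject to:
    y1 + 3y3 >= 6
    y2 + 3y3 >= 2
    y1, y2, y3 >= 0

Solving the primal: x* = (5.6667, 0).
  primal value c^T x* = 34.
Solving the dual: y* = (0, 0, 2).
  dual value b^T y* = 34.
Strong duality: c^T x* = b^T y*. Confirmed.

34


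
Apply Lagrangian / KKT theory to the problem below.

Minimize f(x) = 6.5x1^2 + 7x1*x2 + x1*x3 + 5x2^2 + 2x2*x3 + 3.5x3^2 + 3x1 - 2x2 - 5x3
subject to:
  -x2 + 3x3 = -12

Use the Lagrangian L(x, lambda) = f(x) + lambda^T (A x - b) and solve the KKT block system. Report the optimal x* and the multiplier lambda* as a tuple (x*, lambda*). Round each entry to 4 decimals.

Form the Lagrangian:
  L(x, lambda) = (1/2) x^T Q x + c^T x + lambda^T (A x - b)
Stationarity (grad_x L = 0): Q x + c + A^T lambda = 0.
Primal feasibility: A x = b.

This gives the KKT block system:
  [ Q   A^T ] [ x     ]   [-c ]
  [ A    0  ] [ lambda ] = [ b ]

Solving the linear system:
  x*      = (-1.3687, 2.5627, -3.1458)
  lambda* = (7.7546)
  f(x*)   = 49.776

x* = (-1.3687, 2.5627, -3.1458), lambda* = (7.7546)


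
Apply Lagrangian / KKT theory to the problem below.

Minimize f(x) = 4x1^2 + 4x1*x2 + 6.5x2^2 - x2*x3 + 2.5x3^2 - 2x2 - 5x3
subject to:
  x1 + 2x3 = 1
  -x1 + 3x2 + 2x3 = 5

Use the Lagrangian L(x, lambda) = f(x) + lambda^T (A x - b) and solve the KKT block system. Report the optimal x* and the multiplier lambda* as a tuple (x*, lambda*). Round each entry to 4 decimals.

Form the Lagrangian:
  L(x, lambda) = (1/2) x^T Q x + c^T x + lambda^T (A x - b)
Stationarity (grad_x L = 0): Q x + c + A^T lambda = 0.
Primal feasibility: A x = b.

This gives the KKT block system:
  [ Q   A^T ] [ x     ]   [-c ]
  [ A    0  ] [ lambda ] = [ b ]

Solving the linear system:
  x*      = (-0.8151, 0.79, 0.9075)
  lambda* = (1.9934, -1.3672)
  f(x*)   = -0.6374

x* = (-0.8151, 0.79, 0.9075), lambda* = (1.9934, -1.3672)


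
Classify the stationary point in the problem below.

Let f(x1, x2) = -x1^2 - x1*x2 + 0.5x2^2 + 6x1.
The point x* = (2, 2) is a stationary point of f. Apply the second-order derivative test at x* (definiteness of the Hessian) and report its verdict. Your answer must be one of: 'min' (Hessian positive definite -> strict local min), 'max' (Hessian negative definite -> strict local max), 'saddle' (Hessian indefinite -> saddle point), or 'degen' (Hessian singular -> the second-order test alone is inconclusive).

Compute the Hessian H = grad^2 f:
  H = [[-2, -1], [-1, 1]]
Verify stationarity: grad f(x*) = H x* + g = (0, 0).
Eigenvalues of H: -2.3028, 1.3028.
Eigenvalues have mixed signs, so H is indefinite -> x* is a saddle point.

saddle


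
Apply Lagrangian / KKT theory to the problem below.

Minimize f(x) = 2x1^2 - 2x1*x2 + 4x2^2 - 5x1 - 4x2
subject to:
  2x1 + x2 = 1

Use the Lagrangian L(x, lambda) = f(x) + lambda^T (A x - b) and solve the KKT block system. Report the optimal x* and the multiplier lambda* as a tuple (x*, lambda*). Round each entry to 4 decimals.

Form the Lagrangian:
  L(x, lambda) = (1/2) x^T Q x + c^T x + lambda^T (A x - b)
Stationarity (grad_x L = 0): Q x + c + A^T lambda = 0.
Primal feasibility: A x = b.

This gives the KKT block system:
  [ Q   A^T ] [ x     ]   [-c ]
  [ A    0  ] [ lambda ] = [ b ]

Solving the linear system:
  x*      = (0.3409, 0.3182)
  lambda* = (2.1364)
  f(x*)   = -2.5568

x* = (0.3409, 0.3182), lambda* = (2.1364)


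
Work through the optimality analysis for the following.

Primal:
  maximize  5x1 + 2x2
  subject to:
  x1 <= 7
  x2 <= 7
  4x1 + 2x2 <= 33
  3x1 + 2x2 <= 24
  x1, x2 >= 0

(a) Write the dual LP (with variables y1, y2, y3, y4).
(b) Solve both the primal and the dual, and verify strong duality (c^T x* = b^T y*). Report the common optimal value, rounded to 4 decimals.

The standard primal-dual pair for 'max c^T x s.t. A x <= b, x >= 0' is:
  Dual:  min b^T y  s.t.  A^T y >= c,  y >= 0.

So the dual LP is:
  minimize  7y1 + 7y2 + 33y3 + 24y4
  subject to:
    y1 + 4y3 + 3y4 >= 5
    y2 + 2y3 + 2y4 >= 2
    y1, y2, y3, y4 >= 0

Solving the primal: x* = (7, 1.5).
  primal value c^T x* = 38.
Solving the dual: y* = (2, 0, 0, 1).
  dual value b^T y* = 38.
Strong duality: c^T x* = b^T y*. Confirmed.

38


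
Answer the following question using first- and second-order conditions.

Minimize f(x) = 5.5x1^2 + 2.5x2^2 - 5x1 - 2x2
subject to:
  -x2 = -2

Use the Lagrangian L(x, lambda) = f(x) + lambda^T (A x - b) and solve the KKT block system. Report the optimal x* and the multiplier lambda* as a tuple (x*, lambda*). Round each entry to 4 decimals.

Form the Lagrangian:
  L(x, lambda) = (1/2) x^T Q x + c^T x + lambda^T (A x - b)
Stationarity (grad_x L = 0): Q x + c + A^T lambda = 0.
Primal feasibility: A x = b.

This gives the KKT block system:
  [ Q   A^T ] [ x     ]   [-c ]
  [ A    0  ] [ lambda ] = [ b ]

Solving the linear system:
  x*      = (0.4545, 2)
  lambda* = (8)
  f(x*)   = 4.8636

x* = (0.4545, 2), lambda* = (8)


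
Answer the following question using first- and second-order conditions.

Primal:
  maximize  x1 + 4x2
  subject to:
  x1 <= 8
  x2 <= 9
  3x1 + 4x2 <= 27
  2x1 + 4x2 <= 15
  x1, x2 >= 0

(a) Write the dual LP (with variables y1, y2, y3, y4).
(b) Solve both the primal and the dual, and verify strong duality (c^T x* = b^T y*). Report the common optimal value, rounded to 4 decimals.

The standard primal-dual pair for 'max c^T x s.t. A x <= b, x >= 0' is:
  Dual:  min b^T y  s.t.  A^T y >= c,  y >= 0.

So the dual LP is:
  minimize  8y1 + 9y2 + 27y3 + 15y4
  subject to:
    y1 + 3y3 + 2y4 >= 1
    y2 + 4y3 + 4y4 >= 4
    y1, y2, y3, y4 >= 0

Solving the primal: x* = (0, 3.75).
  primal value c^T x* = 15.
Solving the dual: y* = (0, 0, 0, 1).
  dual value b^T y* = 15.
Strong duality: c^T x* = b^T y*. Confirmed.

15


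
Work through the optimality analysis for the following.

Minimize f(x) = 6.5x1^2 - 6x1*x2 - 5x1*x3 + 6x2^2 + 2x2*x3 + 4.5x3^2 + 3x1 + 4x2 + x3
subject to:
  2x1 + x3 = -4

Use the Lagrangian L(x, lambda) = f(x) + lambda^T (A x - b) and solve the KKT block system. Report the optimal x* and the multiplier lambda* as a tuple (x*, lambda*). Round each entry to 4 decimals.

Form the Lagrangian:
  L(x, lambda) = (1/2) x^T Q x + c^T x + lambda^T (A x - b)
Stationarity (grad_x L = 0): Q x + c + A^T lambda = 0.
Primal feasibility: A x = b.

This gives the KKT block system:
  [ Q   A^T ] [ x     ]   [-c ]
  [ A    0  ] [ lambda ] = [ b ]

Solving the linear system:
  x*      = (-1.478, -0.8984, -1.044)
  lambda* = (2.8022)
  f(x*)   = 1.0687

x* = (-1.478, -0.8984, -1.044), lambda* = (2.8022)


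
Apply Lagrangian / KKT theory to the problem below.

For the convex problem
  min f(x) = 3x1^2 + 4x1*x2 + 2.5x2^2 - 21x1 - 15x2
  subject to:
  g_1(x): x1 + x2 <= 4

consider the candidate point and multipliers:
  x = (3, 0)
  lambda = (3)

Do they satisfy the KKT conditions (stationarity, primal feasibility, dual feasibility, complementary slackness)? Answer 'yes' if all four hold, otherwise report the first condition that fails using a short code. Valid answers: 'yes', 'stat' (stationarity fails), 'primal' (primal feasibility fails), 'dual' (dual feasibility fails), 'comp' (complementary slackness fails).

Gradient of f: grad f(x) = Q x + c = (-3, -3)
Constraint values g_i(x) = a_i^T x - b_i:
  g_1((3, 0)) = -1
Stationarity residual: grad f(x) + sum_i lambda_i a_i = (0, 0)
  -> stationarity OK
Primal feasibility (all g_i <= 0): OK
Dual feasibility (all lambda_i >= 0): OK
Complementary slackness (lambda_i * g_i(x) = 0 for all i): FAILS

Verdict: the first failing condition is complementary_slackness -> comp.

comp


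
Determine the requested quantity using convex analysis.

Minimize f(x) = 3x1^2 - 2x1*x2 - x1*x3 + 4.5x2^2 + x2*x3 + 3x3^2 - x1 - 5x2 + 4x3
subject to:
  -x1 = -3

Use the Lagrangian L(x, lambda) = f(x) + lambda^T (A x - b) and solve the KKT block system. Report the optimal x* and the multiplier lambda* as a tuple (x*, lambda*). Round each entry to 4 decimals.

Form the Lagrangian:
  L(x, lambda) = (1/2) x^T Q x + c^T x + lambda^T (A x - b)
Stationarity (grad_x L = 0): Q x + c + A^T lambda = 0.
Primal feasibility: A x = b.

This gives the KKT block system:
  [ Q   A^T ] [ x     ]   [-c ]
  [ A    0  ] [ lambda ] = [ b ]

Solving the linear system:
  x*      = (3, 1.2642, -0.3774)
  lambda* = (14.8491)
  f(x*)   = 16.8585

x* = (3, 1.2642, -0.3774), lambda* = (14.8491)
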